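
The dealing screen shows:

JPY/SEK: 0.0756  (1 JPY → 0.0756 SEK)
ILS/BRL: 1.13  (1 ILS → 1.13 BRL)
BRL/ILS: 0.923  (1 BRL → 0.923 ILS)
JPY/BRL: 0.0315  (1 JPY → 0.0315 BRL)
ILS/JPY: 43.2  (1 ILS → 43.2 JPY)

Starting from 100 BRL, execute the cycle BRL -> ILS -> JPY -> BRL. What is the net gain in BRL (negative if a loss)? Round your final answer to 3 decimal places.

25.602

100 BRL × 0.923 = 92.3 ILS
92.3 ILS × 43.2 = 3987.36 JPY
3987.36 JPY × 0.0315 = 125.60184 BRL
Net change: 125.60184 − 100 = 25.60184 BRL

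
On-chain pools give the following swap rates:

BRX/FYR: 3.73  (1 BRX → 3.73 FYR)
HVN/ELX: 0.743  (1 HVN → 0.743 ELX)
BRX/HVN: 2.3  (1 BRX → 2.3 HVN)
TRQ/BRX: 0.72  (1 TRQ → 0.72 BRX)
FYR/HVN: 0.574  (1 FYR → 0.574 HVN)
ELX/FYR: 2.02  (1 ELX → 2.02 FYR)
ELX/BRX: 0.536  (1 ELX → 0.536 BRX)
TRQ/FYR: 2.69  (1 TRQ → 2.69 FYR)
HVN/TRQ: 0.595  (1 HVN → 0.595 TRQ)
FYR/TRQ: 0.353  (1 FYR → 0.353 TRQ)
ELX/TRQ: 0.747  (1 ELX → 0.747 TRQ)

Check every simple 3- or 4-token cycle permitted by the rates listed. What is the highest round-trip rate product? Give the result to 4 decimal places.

HVN→TRQ→BRX→HVN: 0.595 × 0.72 × 2.3 = 0.98532
TRQ→BRX→FYR→TRQ: 0.72 × 3.73 × 0.353 = 0.94802
HVN→ELX→TRQ→BRX→HVN: 0.743 × 0.747 × 0.72 × 2.3 = 0.91911
HVN→TRQ→FYR→HVN: 0.595 × 2.69 × 0.574 = 0.91872
HVN→TRQ→BRX→FYR→HVN: 0.595 × 0.72 × 3.73 × 0.574 = 0.91721
HVN→ELX→BRX→HVN: 0.743 × 0.536 × 2.3 = 0.91597
HVN→ELX→FYR→HVN: 0.743 × 2.02 × 0.574 = 0.86149
HVN→ELX→TRQ→FYR→HVN: 0.743 × 0.747 × 2.69 × 0.574 = 0.85699
HVN→ELX→BRX→FYR→HVN: 0.743 × 0.536 × 3.73 × 0.574 = 0.85266
Maximum is HVN→TRQ→BRX→HVN at 0.9853; no arbitrage — every cycle loses value.

0.9853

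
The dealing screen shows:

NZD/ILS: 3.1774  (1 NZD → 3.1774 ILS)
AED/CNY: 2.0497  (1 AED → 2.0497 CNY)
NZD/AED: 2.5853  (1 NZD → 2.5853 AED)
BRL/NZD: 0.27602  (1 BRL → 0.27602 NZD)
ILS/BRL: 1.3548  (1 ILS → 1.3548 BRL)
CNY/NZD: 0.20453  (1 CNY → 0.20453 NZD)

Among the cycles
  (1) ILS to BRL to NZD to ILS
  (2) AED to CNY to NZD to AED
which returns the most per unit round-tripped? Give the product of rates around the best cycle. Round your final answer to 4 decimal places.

1.1882

(1) 1.3548 × 0.27602 × 3.1774 = 1.18819
(2) 2.0497 × 0.20453 × 2.5853 = 1.08382
Highest is cycle (1) at 1.1882 (>1, arbitrage).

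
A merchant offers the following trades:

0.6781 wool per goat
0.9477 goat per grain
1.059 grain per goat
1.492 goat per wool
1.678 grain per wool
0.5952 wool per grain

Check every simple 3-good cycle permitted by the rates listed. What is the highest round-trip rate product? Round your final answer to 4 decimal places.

grain→goat→wool→grain: 0.9477 × 0.6781 × 1.678 = 1.07834
grain→wool→goat→grain: 0.5952 × 1.492 × 1.059 = 0.94043
Maximum is grain→goat→wool→grain at 1.0783; arbitrage exists.

1.0783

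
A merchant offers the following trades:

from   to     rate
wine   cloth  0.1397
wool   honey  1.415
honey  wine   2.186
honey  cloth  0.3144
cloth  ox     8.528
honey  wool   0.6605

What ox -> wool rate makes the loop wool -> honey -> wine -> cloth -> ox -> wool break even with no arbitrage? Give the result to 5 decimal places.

0.27136

Known legs of the cycle: 1.415 × 2.186 × 0.1397 × 8.528 = 3.685107787504
For no arbitrage the full-cycle product must be 1, so the missing rate is 1 / 3.685107787504 ≈ 0.2713625.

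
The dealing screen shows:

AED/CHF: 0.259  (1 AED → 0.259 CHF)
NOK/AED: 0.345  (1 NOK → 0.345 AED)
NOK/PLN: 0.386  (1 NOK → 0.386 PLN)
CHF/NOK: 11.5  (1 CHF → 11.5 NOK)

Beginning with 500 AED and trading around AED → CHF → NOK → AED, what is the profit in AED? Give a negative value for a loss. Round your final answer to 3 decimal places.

500 AED × 0.259 = 129.5 CHF
129.5 CHF × 11.5 = 1489.25 NOK
1489.25 NOK × 0.345 = 513.79125 AED
Net change: 513.79125 − 500 = 13.79125 AED

13.791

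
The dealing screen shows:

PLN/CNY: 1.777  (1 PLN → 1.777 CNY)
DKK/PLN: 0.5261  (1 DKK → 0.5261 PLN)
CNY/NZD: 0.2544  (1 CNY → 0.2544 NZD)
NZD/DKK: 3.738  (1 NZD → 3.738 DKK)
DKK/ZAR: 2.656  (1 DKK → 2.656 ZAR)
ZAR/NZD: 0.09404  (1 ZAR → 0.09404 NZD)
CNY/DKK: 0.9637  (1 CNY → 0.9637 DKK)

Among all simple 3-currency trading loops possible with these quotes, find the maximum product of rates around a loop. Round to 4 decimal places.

ZAR→NZD→DKK→ZAR: 0.09404 × 3.738 × 2.656 = 0.93364
CNY→DKK→PLN→CNY: 0.9637 × 0.5261 × 1.777 = 0.90094
Maximum is ZAR→NZD→DKK→ZAR at 0.9336; no arbitrage — every cycle loses value.

0.9336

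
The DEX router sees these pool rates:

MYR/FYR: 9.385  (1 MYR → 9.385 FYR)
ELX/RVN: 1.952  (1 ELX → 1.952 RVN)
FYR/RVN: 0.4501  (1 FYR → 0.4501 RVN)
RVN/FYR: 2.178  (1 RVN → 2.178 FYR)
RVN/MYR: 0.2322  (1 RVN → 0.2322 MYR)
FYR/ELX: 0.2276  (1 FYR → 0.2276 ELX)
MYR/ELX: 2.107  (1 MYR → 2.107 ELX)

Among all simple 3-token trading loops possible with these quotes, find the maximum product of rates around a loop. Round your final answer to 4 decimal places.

FYR→RVN→MYR→FYR: 0.4501 × 0.2322 × 9.385 = 0.98086
FYR→ELX→RVN→FYR: 0.2276 × 1.952 × 2.178 = 0.96763
RVN→MYR→ELX→RVN: 0.2322 × 2.107 × 1.952 = 0.95501
Maximum is FYR→RVN→MYR→FYR at 0.9809; no arbitrage — every cycle loses value.

0.9809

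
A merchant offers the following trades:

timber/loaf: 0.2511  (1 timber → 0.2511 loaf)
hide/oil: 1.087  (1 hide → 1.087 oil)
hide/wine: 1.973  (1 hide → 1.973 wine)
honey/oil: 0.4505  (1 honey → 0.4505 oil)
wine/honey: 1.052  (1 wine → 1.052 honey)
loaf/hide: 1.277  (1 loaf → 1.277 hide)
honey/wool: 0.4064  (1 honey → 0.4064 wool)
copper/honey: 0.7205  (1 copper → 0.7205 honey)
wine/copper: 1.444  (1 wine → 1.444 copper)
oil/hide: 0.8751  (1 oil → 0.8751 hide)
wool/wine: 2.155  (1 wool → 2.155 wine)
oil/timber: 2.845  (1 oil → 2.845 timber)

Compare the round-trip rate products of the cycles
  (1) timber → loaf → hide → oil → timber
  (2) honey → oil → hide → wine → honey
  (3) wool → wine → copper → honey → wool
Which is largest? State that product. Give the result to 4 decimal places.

(1) 0.2511 × 1.277 × 1.087 × 2.845 = 0.99163
(2) 0.4505 × 0.8751 × 1.973 × 1.052 = 0.81827
(3) 2.155 × 1.444 × 0.7205 × 0.4064 = 0.91118
Highest is cycle (1) at 0.9916 (≤1, no arbitrage).

0.9916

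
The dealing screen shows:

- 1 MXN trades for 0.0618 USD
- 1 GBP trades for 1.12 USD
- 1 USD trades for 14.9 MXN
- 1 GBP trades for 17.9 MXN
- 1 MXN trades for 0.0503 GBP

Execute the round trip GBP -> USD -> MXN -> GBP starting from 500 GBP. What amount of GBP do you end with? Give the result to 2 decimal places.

500 GBP × 1.12 = 560 USD
560 USD × 14.9 = 8344 MXN
8344 MXN × 0.0503 = 419.7032 GBP

419.70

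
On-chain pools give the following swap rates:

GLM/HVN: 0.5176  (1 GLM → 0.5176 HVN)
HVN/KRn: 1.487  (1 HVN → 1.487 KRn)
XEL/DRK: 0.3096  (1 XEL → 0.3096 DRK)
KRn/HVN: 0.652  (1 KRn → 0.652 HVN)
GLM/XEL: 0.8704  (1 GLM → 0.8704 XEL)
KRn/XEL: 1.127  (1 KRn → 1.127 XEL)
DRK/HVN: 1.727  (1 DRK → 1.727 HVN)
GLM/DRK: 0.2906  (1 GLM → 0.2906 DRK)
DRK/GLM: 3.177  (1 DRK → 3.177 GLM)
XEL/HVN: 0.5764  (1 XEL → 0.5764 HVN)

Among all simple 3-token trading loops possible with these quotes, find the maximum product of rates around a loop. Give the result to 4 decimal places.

0.9660

HVN→KRn→XEL→HVN: 1.487 × 1.127 × 0.5764 = 0.96596
GLM→XEL→DRK→GLM: 0.8704 × 0.3096 × 3.177 = 0.85612
Maximum is HVN→KRn→XEL→HVN at 0.9660; no arbitrage — every cycle loses value.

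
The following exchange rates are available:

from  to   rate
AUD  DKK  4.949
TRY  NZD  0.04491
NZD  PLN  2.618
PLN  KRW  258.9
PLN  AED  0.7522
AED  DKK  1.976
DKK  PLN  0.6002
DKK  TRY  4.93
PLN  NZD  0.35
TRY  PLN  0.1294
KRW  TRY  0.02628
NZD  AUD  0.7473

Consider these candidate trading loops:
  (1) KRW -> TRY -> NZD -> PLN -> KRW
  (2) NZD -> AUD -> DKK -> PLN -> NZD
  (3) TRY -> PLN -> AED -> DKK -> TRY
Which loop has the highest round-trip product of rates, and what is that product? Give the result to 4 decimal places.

(1) 0.02628 × 0.04491 × 2.618 × 258.9 = 0.79996
(2) 0.7473 × 4.949 × 0.6002 × 0.35 = 0.77692
(3) 0.1294 × 0.7522 × 1.976 × 4.93 = 0.94820
Highest is cycle (3) at 0.9482 (≤1, no arbitrage).

0.9482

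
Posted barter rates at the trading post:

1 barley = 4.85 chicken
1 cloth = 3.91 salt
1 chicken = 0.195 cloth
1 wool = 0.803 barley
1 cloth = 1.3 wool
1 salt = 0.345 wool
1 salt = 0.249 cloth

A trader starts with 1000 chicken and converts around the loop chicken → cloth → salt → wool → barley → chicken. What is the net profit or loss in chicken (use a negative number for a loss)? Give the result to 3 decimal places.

24.443

1000 chicken × 0.195 = 195 cloth
195 cloth × 3.91 = 762.45 salt
762.45 salt × 0.345 = 263.04525 wool
263.04525 wool × 0.803 = 211.22533575 barley
211.22533575 barley × 4.85 = 1024.4428783875 chicken
Net change: 1024.4428783875 − 1000 = 24.4428783875 chicken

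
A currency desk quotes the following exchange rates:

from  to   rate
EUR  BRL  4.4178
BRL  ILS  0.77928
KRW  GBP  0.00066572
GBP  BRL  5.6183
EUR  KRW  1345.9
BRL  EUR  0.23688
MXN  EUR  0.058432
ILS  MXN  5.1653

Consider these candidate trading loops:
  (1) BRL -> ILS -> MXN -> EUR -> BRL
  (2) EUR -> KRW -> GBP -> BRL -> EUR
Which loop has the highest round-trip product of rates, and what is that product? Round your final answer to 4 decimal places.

1.1924

(1) 0.77928 × 5.1653 × 0.058432 × 4.4178 = 1.03907
(2) 1345.9 × 0.00066572 × 5.6183 × 0.23688 = 1.19244
Highest is cycle (2) at 1.1924 (>1, arbitrage).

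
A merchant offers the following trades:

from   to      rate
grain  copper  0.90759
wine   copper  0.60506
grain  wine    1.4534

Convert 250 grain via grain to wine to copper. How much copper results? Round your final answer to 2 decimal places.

250 grain × 1.4534 = 363.35 wine
363.35 wine × 0.60506 = 219.848551 copper

219.85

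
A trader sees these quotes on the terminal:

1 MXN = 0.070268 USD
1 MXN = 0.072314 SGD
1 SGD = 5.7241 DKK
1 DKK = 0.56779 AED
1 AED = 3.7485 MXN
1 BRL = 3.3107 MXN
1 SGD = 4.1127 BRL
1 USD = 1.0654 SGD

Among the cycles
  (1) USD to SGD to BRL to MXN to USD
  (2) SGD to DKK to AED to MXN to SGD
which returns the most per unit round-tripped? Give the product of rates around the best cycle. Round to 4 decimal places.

(1) 1.0654 × 4.1127 × 3.3107 × 0.070268 = 1.01934
(2) 5.7241 × 0.56779 × 3.7485 × 0.072314 = 0.88100
Highest is cycle (1) at 1.0193 (>1, arbitrage).

1.0193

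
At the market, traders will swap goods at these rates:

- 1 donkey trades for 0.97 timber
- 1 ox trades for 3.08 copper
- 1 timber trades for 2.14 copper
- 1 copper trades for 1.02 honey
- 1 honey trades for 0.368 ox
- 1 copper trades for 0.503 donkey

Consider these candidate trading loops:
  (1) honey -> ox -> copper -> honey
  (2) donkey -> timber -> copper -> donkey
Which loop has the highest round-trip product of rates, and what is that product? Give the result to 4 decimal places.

1.1561

(1) 0.368 × 3.08 × 1.02 = 1.15611
(2) 0.97 × 2.14 × 0.503 = 1.04413
Highest is cycle (1) at 1.1561 (>1, arbitrage).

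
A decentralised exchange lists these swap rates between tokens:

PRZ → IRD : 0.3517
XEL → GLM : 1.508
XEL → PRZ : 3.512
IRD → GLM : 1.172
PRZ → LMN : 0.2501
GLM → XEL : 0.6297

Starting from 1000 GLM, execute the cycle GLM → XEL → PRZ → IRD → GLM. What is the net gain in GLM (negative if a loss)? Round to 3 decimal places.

-88.434

1000 GLM × 0.6297 = 629.7 XEL
629.7 XEL × 3.512 = 2211.5064 PRZ
2211.5064 PRZ × 0.3517 = 777.78680088 IRD
777.78680088 IRD × 1.172 = 911.56613063136 GLM
Net change: 911.56613063136 − 1000 = -88.43386936864 GLM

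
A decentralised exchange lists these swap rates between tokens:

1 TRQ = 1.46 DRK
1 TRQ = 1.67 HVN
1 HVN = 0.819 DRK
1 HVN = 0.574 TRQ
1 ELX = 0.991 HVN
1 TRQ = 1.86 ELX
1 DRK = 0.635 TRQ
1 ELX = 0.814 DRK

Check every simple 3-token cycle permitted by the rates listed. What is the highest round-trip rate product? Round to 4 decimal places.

1.0580

HVN→TRQ→ELX→HVN: 0.574 × 1.86 × 0.991 = 1.05803
TRQ→ELX→DRK→TRQ: 1.86 × 0.814 × 0.635 = 0.96142
HVN→DRK→TRQ→HVN: 0.819 × 0.635 × 1.67 = 0.86851
Maximum is HVN→TRQ→ELX→HVN at 1.0580; arbitrage exists.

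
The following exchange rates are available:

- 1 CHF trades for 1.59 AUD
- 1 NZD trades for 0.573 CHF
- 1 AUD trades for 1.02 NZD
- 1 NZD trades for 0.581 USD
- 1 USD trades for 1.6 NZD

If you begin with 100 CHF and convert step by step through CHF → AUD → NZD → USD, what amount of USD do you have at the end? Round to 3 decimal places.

100 CHF × 1.59 = 159 AUD
159 AUD × 1.02 = 162.18 NZD
162.18 NZD × 0.581 = 94.22658 USD

94.227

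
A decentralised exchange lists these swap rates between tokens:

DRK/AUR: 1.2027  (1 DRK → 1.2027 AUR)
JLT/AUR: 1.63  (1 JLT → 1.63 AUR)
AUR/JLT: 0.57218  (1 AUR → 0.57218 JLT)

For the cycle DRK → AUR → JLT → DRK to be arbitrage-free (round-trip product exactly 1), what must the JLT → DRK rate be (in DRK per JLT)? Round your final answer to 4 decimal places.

Known legs of the cycle: 1.2027 × 0.57218 = 0.688160886
For no arbitrage the full-cycle product must be 1, so the missing rate is 1 / 0.688160886 ≈ 1.453149.

1.4531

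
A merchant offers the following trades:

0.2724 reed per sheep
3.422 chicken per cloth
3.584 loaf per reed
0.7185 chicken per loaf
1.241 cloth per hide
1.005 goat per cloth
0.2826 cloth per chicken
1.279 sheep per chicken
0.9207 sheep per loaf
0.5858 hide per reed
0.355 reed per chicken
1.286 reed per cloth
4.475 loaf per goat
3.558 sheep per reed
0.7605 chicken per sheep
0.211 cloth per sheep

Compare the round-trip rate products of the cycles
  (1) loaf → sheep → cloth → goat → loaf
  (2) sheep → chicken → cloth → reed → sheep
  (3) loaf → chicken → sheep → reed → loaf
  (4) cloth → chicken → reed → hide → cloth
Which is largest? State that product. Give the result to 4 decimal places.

0.9834

(1) 0.9207 × 0.211 × 1.005 × 4.475 = 0.87369
(2) 0.7605 × 0.2826 × 1.286 × 3.558 = 0.98337
(3) 0.7185 × 1.279 × 0.2724 × 3.584 = 0.89717
(4) 3.422 × 0.355 × 0.5858 × 1.241 = 0.88314
Highest is cycle (2) at 0.9834 (≤1, no arbitrage).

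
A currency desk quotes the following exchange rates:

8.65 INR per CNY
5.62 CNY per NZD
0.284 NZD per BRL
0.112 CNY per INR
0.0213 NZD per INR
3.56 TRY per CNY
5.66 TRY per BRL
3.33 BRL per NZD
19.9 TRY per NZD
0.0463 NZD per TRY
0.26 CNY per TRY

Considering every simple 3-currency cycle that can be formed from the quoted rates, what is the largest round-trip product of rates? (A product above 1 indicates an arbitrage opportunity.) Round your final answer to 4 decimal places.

CNY→INR→NZD→CNY: 8.65 × 0.0213 × 5.62 = 1.03546
TRY→NZD→CNY→TRY: 0.0463 × 5.62 × 3.56 = 0.92633
TRY→NZD→BRL→TRY: 0.0463 × 3.33 × 5.66 = 0.87265
Maximum is CNY→INR→NZD→CNY at 1.0355; arbitrage exists.

1.0355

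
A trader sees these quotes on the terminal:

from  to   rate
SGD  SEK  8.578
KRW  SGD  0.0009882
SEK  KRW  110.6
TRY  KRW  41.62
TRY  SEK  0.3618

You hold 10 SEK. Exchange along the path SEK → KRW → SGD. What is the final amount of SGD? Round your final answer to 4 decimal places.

10 SEK × 110.6 = 1106 KRW
1106 KRW × 0.0009882 = 1.0929492 SGD

1.0929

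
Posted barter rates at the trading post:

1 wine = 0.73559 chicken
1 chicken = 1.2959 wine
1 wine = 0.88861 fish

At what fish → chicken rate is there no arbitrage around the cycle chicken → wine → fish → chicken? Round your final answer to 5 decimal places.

0.86839

Known legs of the cycle: 1.2959 × 0.88861 = 1.151549699
For no arbitrage the full-cycle product must be 1, so the missing rate is 1 / 1.151549699 ≈ 0.8683950.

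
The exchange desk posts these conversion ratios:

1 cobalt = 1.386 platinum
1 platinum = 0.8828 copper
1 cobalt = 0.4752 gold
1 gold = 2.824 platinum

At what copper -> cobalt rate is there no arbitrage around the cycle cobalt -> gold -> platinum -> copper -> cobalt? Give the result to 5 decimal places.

Known legs of the cycle: 0.4752 × 2.824 × 0.8828 = 1.18468652544
For no arbitrage the full-cycle product must be 1, so the missing rate is 1 / 1.18468652544 ≈ 0.8441052.

0.84411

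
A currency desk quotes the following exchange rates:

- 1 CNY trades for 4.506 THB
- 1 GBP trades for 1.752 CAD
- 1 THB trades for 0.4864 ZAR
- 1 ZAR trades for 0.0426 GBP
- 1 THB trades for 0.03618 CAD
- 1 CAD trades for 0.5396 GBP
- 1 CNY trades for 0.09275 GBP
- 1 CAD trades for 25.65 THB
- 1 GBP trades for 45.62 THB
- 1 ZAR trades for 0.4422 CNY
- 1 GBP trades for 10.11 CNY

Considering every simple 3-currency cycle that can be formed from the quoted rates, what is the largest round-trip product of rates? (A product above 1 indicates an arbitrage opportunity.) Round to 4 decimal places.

THB→ZAR→CNY→THB: 0.4864 × 0.4422 × 4.506 = 0.96918
GBP→THB→ZAR→GBP: 45.62 × 0.4864 × 0.0426 = 0.94528
GBP→THB→CAD→GBP: 45.62 × 0.03618 × 0.5396 = 0.89063
Maximum is THB→ZAR→CNY→THB at 0.9692; no arbitrage — every cycle loses value.

0.9692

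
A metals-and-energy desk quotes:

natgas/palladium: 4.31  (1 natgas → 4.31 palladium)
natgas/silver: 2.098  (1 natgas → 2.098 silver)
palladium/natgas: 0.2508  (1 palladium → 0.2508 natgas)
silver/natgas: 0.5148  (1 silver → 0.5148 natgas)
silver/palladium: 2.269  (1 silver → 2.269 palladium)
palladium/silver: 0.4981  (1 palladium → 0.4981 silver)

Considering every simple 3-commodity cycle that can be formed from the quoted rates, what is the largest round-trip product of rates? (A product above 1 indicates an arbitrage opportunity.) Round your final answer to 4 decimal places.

1.1939

natgas→silver→palladium→natgas: 2.098 × 2.269 × 0.2508 = 1.19390
natgas→palladium→silver→natgas: 4.31 × 0.4981 × 0.5148 = 1.10518
Maximum is natgas→silver→palladium→natgas at 1.1939; arbitrage exists.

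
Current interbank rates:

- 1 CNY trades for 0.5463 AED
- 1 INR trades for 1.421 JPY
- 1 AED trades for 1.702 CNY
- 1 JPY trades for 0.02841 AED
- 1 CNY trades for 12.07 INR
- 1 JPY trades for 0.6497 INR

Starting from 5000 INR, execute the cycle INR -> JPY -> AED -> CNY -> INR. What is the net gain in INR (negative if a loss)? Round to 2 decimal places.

-853.30

5000 INR × 1.421 = 7105 JPY
7105 JPY × 0.02841 = 201.85305 AED
201.85305 AED × 1.702 = 343.5538911 CNY
343.5538911 CNY × 12.07 = 4146.695465577 INR
Net change: 4146.695465577 − 5000 = -853.304534423 INR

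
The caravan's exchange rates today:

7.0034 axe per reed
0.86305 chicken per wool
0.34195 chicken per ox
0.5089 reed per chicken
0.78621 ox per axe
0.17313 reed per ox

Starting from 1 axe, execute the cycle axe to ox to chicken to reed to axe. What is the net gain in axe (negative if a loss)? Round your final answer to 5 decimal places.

1 axe × 0.78621 = 0.78621 ox
0.78621 ox × 0.34195 = 0.2688445095 chicken
0.2688445095 chicken × 0.5089 = 0.13681497088455 reed
0.13681497088455 reed × 7.0034 = 0.95816996709285747 axe
Net change: 0.95816996709285747 − 1 = -0.04183003290714253 axe

-0.04183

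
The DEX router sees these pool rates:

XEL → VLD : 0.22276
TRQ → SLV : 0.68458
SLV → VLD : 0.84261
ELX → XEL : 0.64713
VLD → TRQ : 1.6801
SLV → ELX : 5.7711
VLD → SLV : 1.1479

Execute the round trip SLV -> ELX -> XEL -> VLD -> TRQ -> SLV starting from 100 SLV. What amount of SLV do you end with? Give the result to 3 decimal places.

100 SLV × 5.7711 = 577.11 ELX
577.11 ELX × 0.64713 = 373.4651943 XEL
373.4651943 XEL × 0.22276 = 83.193106682268 VLD
83.193106682268 VLD × 1.6801 = 139.7727385368784668 TRQ
139.7727385368784668 TRQ × 0.68458 = 95.685621347576260801944 SLV

95.686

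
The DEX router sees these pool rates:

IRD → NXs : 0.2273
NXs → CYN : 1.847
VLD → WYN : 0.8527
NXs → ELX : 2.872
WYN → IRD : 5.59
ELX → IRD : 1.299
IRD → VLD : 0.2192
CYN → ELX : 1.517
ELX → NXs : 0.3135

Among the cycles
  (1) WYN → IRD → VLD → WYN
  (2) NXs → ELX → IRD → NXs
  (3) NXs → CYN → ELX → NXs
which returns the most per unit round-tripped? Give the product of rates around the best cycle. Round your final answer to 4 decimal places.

1.0448

(1) 5.59 × 0.2192 × 0.8527 = 1.04484
(2) 2.872 × 1.299 × 0.2273 = 0.84799
(3) 1.847 × 1.517 × 0.3135 = 0.87840
Highest is cycle (1) at 1.0448 (>1, arbitrage).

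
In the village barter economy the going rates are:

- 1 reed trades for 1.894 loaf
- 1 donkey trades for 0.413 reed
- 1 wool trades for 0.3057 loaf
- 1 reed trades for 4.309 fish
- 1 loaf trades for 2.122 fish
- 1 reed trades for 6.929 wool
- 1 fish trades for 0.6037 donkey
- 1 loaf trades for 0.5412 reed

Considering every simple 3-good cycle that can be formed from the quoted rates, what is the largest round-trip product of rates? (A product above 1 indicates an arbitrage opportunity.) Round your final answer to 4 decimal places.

1.1464

wool→loaf→reed→wool: 0.3057 × 0.5412 × 6.929 = 1.14637
reed→fish→donkey→reed: 4.309 × 0.6037 × 0.413 = 1.07435
Maximum is wool→loaf→reed→wool at 1.1464; arbitrage exists.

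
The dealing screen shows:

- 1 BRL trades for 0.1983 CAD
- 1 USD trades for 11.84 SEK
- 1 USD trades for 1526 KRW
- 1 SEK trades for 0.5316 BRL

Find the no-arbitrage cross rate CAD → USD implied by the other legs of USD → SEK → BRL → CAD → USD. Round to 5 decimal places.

Known legs of the cycle: 11.84 × 0.5316 × 0.1983 = 1.2481287552
For no arbitrage the full-cycle product must be 1, so the missing rate is 1 / 1.2481287552 ≈ 0.8011994.

0.80120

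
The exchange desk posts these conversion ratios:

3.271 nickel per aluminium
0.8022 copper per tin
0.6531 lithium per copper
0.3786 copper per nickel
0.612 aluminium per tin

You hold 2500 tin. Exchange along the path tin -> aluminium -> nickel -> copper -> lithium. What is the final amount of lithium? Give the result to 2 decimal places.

1237.46

2500 tin × 0.612 = 1530 aluminium
1530 aluminium × 3.271 = 5004.63 nickel
5004.63 nickel × 0.3786 = 1894.752918 copper
1894.752918 copper × 0.6531 = 1237.4631307458 lithium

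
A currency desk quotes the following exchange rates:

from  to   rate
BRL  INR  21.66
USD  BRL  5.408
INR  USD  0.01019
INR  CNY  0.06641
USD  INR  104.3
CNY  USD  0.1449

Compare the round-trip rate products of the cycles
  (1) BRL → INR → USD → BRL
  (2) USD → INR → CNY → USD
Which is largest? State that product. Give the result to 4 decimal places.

1.1936

(1) 21.66 × 0.01019 × 5.408 = 1.19363
(2) 104.3 × 0.06641 × 0.1449 = 1.00366
Highest is cycle (1) at 1.1936 (>1, arbitrage).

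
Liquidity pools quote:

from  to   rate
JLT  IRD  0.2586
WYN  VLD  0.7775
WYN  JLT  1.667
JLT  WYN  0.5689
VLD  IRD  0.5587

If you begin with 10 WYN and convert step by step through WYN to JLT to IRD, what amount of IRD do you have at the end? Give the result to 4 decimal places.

4.3109

10 WYN × 1.667 = 16.67 JLT
16.67 JLT × 0.2586 = 4.310862 IRD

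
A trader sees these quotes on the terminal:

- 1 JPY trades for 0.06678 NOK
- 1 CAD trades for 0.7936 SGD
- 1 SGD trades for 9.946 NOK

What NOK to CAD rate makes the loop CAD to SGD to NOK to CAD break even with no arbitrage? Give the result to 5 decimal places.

Known legs of the cycle: 0.7936 × 9.946 = 7.8931456
For no arbitrage the full-cycle product must be 1, so the missing rate is 1 / 7.8931456 ≈ 0.1266922.

0.12669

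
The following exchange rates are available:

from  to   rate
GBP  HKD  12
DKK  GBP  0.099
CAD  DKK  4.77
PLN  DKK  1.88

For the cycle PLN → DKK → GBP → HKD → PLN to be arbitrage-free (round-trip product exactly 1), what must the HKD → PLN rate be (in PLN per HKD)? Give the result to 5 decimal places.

Known legs of the cycle: 1.88 × 0.099 × 12 = 2.23344
For no arbitrage the full-cycle product must be 1, so the missing rate is 1 / 2.23344 ≈ 0.4477398.

0.44774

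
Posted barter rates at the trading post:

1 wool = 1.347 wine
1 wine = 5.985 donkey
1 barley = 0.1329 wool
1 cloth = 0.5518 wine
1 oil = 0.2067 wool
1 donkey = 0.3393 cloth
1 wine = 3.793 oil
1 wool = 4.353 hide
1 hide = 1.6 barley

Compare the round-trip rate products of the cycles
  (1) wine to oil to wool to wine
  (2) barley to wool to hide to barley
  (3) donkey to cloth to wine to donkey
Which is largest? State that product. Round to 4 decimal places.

(1) 3.793 × 0.2067 × 1.347 = 1.05607
(2) 0.1329 × 4.353 × 1.6 = 0.92562
(3) 0.3393 × 0.5518 × 5.985 = 1.12055
Highest is cycle (3) at 1.1205 (>1, arbitrage).

1.1205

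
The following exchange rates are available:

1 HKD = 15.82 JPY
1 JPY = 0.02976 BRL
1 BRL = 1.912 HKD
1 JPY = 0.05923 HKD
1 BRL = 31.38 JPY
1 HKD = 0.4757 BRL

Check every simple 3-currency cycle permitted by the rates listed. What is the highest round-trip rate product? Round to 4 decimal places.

BRL→HKD→JPY→BRL: 1.912 × 15.82 × 0.02976 = 0.90018
BRL→JPY→HKD→BRL: 31.38 × 0.05923 × 0.4757 = 0.88415
Maximum is BRL→HKD→JPY→BRL at 0.9002; no arbitrage — every cycle loses value.

0.9002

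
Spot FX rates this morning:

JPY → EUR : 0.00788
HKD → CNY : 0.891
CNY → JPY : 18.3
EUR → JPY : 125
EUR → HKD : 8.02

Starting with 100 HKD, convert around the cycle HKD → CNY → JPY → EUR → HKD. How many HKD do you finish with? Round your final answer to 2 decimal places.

103.05

100 HKD × 0.891 = 89.1 CNY
89.1 CNY × 18.3 = 1630.53 JPY
1630.53 JPY × 0.00788 = 12.8485764 EUR
12.8485764 EUR × 8.02 = 103.045582728 HKD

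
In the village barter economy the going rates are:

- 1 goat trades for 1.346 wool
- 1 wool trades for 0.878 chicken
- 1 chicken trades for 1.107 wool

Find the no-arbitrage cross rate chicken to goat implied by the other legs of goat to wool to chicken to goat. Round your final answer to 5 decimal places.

0.84618

Known legs of the cycle: 1.346 × 0.878 = 1.181788
For no arbitrage the full-cycle product must be 1, so the missing rate is 1 / 1.181788 ≈ 0.8461755.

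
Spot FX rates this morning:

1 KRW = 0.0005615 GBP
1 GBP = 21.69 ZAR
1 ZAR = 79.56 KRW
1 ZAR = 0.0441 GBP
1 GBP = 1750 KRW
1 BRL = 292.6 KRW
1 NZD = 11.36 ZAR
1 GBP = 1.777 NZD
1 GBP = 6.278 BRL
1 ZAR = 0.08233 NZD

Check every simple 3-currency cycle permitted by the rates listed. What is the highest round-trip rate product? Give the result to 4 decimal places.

1.0314

GBP→BRL→KRW→GBP: 6.278 × 292.6 × 0.0005615 = 1.03144
GBP→ZAR→KRW→GBP: 21.69 × 79.56 × 0.0005615 = 0.96896
GBP→NZD→ZAR→GBP: 1.777 × 11.36 × 0.0441 = 0.89023
Maximum is GBP→BRL→KRW→GBP at 1.0314; arbitrage exists.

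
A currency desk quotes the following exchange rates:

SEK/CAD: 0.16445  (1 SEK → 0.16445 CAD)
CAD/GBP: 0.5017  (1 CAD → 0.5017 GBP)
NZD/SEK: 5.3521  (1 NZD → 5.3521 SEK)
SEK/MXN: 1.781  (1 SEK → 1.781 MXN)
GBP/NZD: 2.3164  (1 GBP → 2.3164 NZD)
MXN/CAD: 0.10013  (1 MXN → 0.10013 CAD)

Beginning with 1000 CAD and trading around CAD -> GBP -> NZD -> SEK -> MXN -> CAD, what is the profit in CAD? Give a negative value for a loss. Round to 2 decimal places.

109.20

1000 CAD × 0.5017 = 501.7 GBP
501.7 GBP × 2.3164 = 1162.13788 NZD
1162.13788 NZD × 5.3521 = 6219.878147548 SEK
6219.878147548 SEK × 1.781 = 11077.602980782988 MXN
11077.602980782988 MXN × 0.10013 = 1109.20038646580058844 CAD
Net change: 1109.20038646580058844 − 1000 = 109.20038646580058844 CAD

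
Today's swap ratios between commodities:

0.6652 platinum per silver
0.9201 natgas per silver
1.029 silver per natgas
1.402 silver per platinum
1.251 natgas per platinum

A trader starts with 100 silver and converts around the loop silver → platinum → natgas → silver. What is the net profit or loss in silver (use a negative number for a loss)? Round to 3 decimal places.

100 silver × 0.6652 = 66.52 platinum
66.52 platinum × 1.251 = 83.21652 natgas
83.21652 natgas × 1.029 = 85.62979908 silver
Net change: 85.62979908 − 100 = -14.37020092 silver

-14.370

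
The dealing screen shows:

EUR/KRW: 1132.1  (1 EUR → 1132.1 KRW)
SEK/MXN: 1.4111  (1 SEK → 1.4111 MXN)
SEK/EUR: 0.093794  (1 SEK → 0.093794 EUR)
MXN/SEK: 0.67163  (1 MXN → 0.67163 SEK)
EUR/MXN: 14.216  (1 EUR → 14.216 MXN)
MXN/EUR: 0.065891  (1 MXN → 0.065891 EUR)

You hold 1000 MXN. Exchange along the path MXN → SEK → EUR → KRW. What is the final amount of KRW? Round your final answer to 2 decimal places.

1000 MXN × 0.67163 = 671.63 SEK
671.63 SEK × 0.093794 = 62.99486422 EUR
62.99486422 EUR × 1132.1 = 71316.485783462 KRW

71316.49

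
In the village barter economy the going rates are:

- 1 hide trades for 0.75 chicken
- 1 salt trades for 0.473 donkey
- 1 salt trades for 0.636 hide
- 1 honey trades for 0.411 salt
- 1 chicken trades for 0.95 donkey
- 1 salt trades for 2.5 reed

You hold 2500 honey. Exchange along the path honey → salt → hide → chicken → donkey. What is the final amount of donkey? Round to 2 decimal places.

2500 honey × 0.411 = 1027.5 salt
1027.5 salt × 0.636 = 653.49 hide
653.49 hide × 0.75 = 490.1175 chicken
490.1175 chicken × 0.95 = 465.611625 donkey

465.61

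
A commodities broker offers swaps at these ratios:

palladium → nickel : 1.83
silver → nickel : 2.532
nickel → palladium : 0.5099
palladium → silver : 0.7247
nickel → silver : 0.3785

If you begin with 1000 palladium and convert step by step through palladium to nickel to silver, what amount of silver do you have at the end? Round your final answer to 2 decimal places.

1000 palladium × 1.83 = 1830 nickel
1830 nickel × 0.3785 = 692.655 silver

692.66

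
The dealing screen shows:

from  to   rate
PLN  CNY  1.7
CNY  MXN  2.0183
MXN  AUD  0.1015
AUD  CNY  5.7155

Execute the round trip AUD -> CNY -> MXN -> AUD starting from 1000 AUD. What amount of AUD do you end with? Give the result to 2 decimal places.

1000 AUD × 5.7155 = 5715.5 CNY
5715.5 CNY × 2.0183 = 11535.59365 MXN
11535.59365 MXN × 0.1015 = 1170.862755475 AUD

1170.86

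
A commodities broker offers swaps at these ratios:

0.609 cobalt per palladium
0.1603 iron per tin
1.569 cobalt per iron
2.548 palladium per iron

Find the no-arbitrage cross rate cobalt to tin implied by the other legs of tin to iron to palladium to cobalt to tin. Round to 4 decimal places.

4.0202

Known legs of the cycle: 0.1603 × 2.548 × 0.609 = 0.2487426396
For no arbitrage the full-cycle product must be 1, so the missing rate is 1 / 0.2487426396 ≈ 4.020219.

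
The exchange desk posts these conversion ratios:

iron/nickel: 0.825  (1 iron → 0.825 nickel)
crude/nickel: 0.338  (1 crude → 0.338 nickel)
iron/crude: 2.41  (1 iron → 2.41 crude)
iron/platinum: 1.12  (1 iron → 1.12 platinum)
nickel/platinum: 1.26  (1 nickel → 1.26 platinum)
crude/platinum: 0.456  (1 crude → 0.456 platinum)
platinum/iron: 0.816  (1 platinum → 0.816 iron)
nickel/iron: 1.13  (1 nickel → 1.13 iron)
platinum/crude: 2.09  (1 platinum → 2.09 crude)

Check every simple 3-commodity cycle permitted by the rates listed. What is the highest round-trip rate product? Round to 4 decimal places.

crude→nickel→iron→crude: 0.338 × 1.13 × 2.41 = 0.92048
crude→platinum→iron→crude: 0.456 × 0.816 × 2.41 = 0.89675
crude→nickel→platinum→crude: 0.338 × 1.26 × 2.09 = 0.89009
platinum→iron→nickel→platinum: 0.816 × 0.825 × 1.26 = 0.84823
Maximum is crude→nickel→iron→crude at 0.9205; no arbitrage — every cycle loses value.

0.9205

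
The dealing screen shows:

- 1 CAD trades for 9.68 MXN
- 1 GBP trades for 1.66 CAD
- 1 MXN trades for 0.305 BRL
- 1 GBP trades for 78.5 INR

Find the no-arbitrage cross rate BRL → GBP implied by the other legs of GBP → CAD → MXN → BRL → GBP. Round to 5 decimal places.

Known legs of the cycle: 1.66 × 9.68 × 0.305 = 4.900984
For no arbitrage the full-cycle product must be 1, so the missing rate is 1 / 4.900984 ≈ 0.2040407.

0.20404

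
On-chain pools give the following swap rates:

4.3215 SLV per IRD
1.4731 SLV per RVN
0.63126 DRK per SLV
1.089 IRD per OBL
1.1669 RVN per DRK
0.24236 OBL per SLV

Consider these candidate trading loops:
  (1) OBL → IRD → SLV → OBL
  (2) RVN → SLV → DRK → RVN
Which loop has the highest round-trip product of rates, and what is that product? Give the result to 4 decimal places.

1.1406

(1) 1.089 × 4.3215 × 0.24236 = 1.14057
(2) 1.4731 × 0.63126 × 1.1669 = 1.08511
Highest is cycle (1) at 1.1406 (>1, arbitrage).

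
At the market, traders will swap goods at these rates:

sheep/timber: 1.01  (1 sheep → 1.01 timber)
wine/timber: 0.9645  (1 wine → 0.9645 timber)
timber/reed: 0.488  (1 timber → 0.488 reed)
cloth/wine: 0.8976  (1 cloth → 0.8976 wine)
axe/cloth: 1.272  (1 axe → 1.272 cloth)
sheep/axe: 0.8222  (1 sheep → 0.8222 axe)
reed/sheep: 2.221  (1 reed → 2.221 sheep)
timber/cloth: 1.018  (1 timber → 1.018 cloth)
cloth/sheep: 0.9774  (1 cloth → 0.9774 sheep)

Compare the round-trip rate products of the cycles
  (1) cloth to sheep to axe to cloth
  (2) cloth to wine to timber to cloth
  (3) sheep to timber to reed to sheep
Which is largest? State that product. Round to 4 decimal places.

1.0947

(1) 0.9774 × 0.8222 × 1.272 = 1.02220
(2) 0.8976 × 0.9645 × 1.018 = 0.88132
(3) 1.01 × 0.488 × 2.221 = 1.09469
Highest is cycle (3) at 1.0947 (>1, arbitrage).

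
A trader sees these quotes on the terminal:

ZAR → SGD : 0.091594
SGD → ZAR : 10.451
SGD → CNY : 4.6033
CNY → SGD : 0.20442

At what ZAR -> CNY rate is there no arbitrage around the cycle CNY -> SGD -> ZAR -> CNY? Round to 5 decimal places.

Known legs of the cycle: 0.20442 × 10.451 = 2.13639342
For no arbitrage the full-cycle product must be 1, so the missing rate is 1 / 2.13639342 ≈ 0.4680786.

0.46808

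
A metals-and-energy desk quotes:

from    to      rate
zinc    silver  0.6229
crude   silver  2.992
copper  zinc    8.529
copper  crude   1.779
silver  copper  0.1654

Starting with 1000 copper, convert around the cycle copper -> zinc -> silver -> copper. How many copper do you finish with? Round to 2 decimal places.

1000 copper × 8.529 = 8529 zinc
8529 zinc × 0.6229 = 5312.7141 silver
5312.7141 silver × 0.1654 = 878.72291214 copper

878.72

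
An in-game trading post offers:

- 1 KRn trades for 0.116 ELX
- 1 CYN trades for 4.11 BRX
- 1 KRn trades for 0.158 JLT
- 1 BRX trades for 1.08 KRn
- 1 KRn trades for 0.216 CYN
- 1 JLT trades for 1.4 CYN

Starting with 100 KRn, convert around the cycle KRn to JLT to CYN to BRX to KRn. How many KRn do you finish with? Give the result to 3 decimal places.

100 KRn × 0.158 = 15.8 JLT
15.8 JLT × 1.4 = 22.12 CYN
22.12 CYN × 4.11 = 90.9132 BRX
90.9132 BRX × 1.08 = 98.186256 KRn

98.186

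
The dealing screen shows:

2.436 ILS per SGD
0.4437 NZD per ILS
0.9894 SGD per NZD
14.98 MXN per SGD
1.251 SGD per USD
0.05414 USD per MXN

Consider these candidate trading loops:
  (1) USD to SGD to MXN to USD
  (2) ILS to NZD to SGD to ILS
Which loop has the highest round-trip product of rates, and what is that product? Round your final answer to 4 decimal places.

(1) 1.251 × 14.98 × 0.05414 = 1.01458
(2) 0.4437 × 0.9894 × 2.436 = 1.06940
Highest is cycle (2) at 1.0694 (>1, arbitrage).

1.0694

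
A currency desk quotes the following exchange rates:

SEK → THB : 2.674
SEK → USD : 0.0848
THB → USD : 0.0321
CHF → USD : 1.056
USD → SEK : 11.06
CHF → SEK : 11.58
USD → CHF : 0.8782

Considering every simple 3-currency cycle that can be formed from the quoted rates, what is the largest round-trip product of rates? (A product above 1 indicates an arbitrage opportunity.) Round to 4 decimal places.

0.9493

USD→SEK→THB→USD: 11.06 × 2.674 × 0.0321 = 0.94934
CHF→SEK→USD→CHF: 11.58 × 0.0848 × 0.8782 = 0.86238
Maximum is USD→SEK→THB→USD at 0.9493; no arbitrage — every cycle loses value.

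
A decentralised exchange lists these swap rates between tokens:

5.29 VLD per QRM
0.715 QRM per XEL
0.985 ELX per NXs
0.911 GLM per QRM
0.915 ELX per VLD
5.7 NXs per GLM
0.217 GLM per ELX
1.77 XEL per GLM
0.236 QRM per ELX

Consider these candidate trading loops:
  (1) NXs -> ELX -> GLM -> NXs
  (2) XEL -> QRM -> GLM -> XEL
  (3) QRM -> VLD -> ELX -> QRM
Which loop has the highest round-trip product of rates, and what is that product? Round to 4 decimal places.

1.2183

(1) 0.985 × 0.217 × 5.7 = 1.21835
(2) 0.715 × 0.911 × 1.77 = 1.15292
(3) 5.29 × 0.915 × 0.236 = 1.14232
Highest is cycle (1) at 1.2183 (>1, arbitrage).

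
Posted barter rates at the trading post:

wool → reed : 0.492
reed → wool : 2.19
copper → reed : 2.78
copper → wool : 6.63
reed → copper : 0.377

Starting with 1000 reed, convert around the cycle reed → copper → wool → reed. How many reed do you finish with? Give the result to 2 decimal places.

1229.76

1000 reed × 0.377 = 377 copper
377 copper × 6.63 = 2499.51 wool
2499.51 wool × 0.492 = 1229.75892 reed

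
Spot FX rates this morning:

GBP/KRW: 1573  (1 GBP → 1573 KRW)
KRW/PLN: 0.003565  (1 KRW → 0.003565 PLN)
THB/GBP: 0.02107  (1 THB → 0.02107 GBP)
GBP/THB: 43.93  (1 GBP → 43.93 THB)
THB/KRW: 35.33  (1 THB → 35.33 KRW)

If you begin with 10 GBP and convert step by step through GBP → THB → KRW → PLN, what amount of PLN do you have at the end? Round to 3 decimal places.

55.330

10 GBP × 43.93 = 439.3 THB
439.3 THB × 35.33 = 15520.469 KRW
15520.469 KRW × 0.003565 = 55.330471985 PLN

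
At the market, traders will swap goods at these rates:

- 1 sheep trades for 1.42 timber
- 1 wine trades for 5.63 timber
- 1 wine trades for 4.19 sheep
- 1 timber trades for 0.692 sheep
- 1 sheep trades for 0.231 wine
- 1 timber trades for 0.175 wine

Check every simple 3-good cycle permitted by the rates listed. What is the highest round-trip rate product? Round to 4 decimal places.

1.0412

sheep→timber→wine→sheep: 1.42 × 0.175 × 4.19 = 1.04122
sheep→wine→timber→sheep: 0.231 × 5.63 × 0.692 = 0.89997
Maximum is sheep→timber→wine→sheep at 1.0412; arbitrage exists.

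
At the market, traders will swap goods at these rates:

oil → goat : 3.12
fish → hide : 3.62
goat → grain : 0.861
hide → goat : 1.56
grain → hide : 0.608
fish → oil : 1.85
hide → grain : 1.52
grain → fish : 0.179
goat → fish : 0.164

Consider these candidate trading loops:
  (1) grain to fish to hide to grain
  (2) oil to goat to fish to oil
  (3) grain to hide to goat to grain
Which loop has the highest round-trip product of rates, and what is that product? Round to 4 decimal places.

(1) 0.179 × 3.62 × 1.52 = 0.98493
(2) 3.12 × 0.164 × 1.85 = 0.94661
(3) 0.608 × 1.56 × 0.861 = 0.81664
Highest is cycle (1) at 0.9849 (≤1, no arbitrage).

0.9849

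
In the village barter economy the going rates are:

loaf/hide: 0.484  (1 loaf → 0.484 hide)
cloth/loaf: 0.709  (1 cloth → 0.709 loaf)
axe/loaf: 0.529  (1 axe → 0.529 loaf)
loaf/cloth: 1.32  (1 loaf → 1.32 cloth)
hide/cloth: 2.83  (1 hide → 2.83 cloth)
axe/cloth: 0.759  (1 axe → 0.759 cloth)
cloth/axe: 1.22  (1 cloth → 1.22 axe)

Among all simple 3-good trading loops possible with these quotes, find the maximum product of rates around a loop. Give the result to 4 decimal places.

hide→cloth→loaf→hide: 2.83 × 0.709 × 0.484 = 0.97113
axe→loaf→cloth→axe: 0.529 × 1.32 × 1.22 = 0.85190
Maximum is hide→cloth→loaf→hide at 0.9711; no arbitrage — every cycle loses value.

0.9711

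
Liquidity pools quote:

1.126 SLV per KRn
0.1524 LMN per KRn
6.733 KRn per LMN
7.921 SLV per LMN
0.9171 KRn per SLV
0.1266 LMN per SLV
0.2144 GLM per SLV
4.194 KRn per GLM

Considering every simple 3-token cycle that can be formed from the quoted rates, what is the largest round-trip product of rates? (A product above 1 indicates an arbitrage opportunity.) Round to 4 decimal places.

1.1071

KRn→LMN→SLV→KRn: 0.1524 × 7.921 × 0.9171 = 1.10709
GLM→KRn→SLV→GLM: 4.194 × 1.126 × 0.2144 = 1.01249
KRn→SLV→LMN→KRn: 1.126 × 0.1266 × 6.733 = 0.95980
Maximum is KRn→LMN→SLV→KRn at 1.1071; arbitrage exists.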